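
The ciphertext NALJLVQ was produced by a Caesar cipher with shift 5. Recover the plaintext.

N(13): 13−5=8 → I
A(0): 0−5=-5≡21 → V
L(11): 11−5=6 → G
J(9): 9−5=4 → E
L(11): 11−5=6 → G
V(21): 21−5=16 → Q
Q(16): 16−5=11 → L

IVGEGQL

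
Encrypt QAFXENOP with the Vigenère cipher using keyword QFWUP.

GFBRTDTL

Repeat the key across the message: QFWUPQFW
Q(16)+Q(16): 32≡6 → G
A(0)+F(5): 5 → F
F(5)+W(22): 27≡1 → B
X(23)+U(20): 43≡17 → R
E(4)+P(15): 19 → T
N(13)+Q(16): 29≡3 → D
O(14)+F(5): 19 → T
P(15)+W(22): 37≡11 → L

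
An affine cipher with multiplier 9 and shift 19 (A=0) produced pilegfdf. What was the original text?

otchnkek

The inverse of 9 mod 26 is 3, since 9·3=27≡1. Apply D(y)=3·(y−19) mod 26:
p(15): 3·(15−19)=-12≡14 → o
i(8): 3·(8−19)=-33≡19 → t
l(11): 3·(11−19)=-24≡2 → c
e(4): 3·(4−19)=-45≡7 → h
g(6): 3·(6−19)=-39≡13 → n
f(5): 3·(5−19)=-42≡10 → k
d(3): 3·(3−19)=-48≡4 → e
f(5): 3·(5−19)=-42≡10 → k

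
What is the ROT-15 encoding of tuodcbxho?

ijdsrqmwd

t(19): 19+15=34≡8 → i
u(20): 20+15=35≡9 → j
o(14): 14+15=29≡3 → d
d(3): 3+15=18 → s
c(2): 2+15=17 → r
b(1): 1+15=16 → q
x(23): 23+15=38≡12 → m
h(7): 7+15=22 → w
o(14): 14+15=29≡3 → d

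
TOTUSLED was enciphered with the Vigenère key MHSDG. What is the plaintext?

HHBRMZXL

Repeat the key across the ciphertext: MHSDGMHS
T(19)−M(12): 7 → H
O(14)−H(7): 7 → H
T(19)−S(18): 1 → B
U(20)−D(3): 17 → R
S(18)−G(6): 12 → M
L(11)−M(12): -1≡25 → Z
E(4)−H(7): -3≡23 → X
D(3)−S(18): -15≡11 → L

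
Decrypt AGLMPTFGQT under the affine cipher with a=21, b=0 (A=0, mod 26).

AEDIXRZECR

The inverse of 21 mod 26 is 5, since 21·5=105≡1. Apply D(y)=5·(y−0) mod 26:
A(0): 5·(0−0)=0 → A
G(6): 5·(6−0)=30≡4 → E
L(11): 5·(11−0)=55≡3 → D
M(12): 5·(12−0)=60≡8 → I
P(15): 5·(15−0)=75≡23 → X
T(19): 5·(19−0)=95≡17 → R
F(5): 5·(5−0)=25 → Z
G(6): 5·(6−0)=30≡4 → E
Q(16): 5·(16−0)=80≡2 → C
T(19): 5·(19−0)=95≡17 → R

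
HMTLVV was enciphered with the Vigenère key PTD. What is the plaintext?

STQWCS

Repeat the key across the ciphertext: PTDPTD
H(7)−P(15): -8≡18 → S
M(12)−T(19): -7≡19 → T
T(19)−D(3): 16 → Q
L(11)−P(15): -4≡22 → W
V(21)−T(19): 2 → C
V(21)−D(3): 18 → S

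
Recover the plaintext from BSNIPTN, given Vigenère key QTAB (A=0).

Repeat the key across the ciphertext: QTABQTA
B(1)−Q(16): -15≡11 → L
S(18)−T(19): -1≡25 → Z
N(13)−A(0): 13 → N
I(8)−B(1): 7 → H
P(15)−Q(16): -1≡25 → Z
T(19)−T(19): 0 → A
N(13)−A(0): 13 → N

LZNHZAN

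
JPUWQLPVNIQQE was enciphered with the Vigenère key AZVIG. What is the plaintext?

JQZOKLQAFCQRJ

Repeat the key across the ciphertext: AZVIGAZVIGAZV
J(9)−A(0): 9 → J
P(15)−Z(25): -10≡16 → Q
U(20)−V(21): -1≡25 → Z
W(22)−I(8): 14 → O
Q(16)−G(6): 10 → K
L(11)−A(0): 11 → L
P(15)−Z(25): -10≡16 → Q
V(21)−V(21): 0 → A
N(13)−I(8): 5 → F
I(8)−G(6): 2 → C
Q(16)−A(0): 16 → Q
Q(16)−Z(25): -9≡17 → R
E(4)−V(21): -17≡9 → J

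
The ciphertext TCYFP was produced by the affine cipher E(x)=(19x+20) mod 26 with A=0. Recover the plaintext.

PKSRX

The inverse of 19 mod 26 is 11, since 19·11=209≡1. Apply D(y)=11·(y−20) mod 26:
T(19): 11·(19−20)=-11≡15 → P
C(2): 11·(2−20)=-198≡10 → K
Y(24): 11·(24−20)=44≡18 → S
F(5): 11·(5−20)=-165≡17 → R
P(15): 11·(15−20)=-55≡23 → X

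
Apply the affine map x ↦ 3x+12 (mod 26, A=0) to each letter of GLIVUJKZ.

ETKXUNQJ

G(6): 3·6+12=30≡4 → E
L(11): 3·11+12=45≡19 → T
I(8): 3·8+12=36≡10 → K
V(21): 3·21+12=75≡23 → X
U(20): 3·20+12=72≡20 → U
J(9): 3·9+12=39≡13 → N
K(10): 3·10+12=42≡16 → Q
Z(25): 3·25+12=87≡9 → J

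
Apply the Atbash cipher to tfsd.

t(19) → g(6)
f(5) → u(20)
s(18) → h(7)
d(3) → w(22)

guhw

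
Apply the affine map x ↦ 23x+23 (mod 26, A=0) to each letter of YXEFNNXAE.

DGLIKKGXL

Y(24): 23·24+23=575≡3 → D
X(23): 23·23+23=552≡6 → G
E(4): 23·4+23=115≡11 → L
F(5): 23·5+23=138≡8 → I
N(13): 23·13+23=322≡10 → K
N(13): 23·13+23=322≡10 → K
X(23): 23·23+23=552≡6 → G
A(0): 23·0+23=23 → X
E(4): 23·4+23=115≡11 → L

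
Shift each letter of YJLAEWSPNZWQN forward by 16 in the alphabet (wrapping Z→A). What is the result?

Y(24): 24+16=40≡14 → O
J(9): 9+16=25 → Z
L(11): 11+16=27≡1 → B
A(0): 0+16=16 → Q
E(4): 4+16=20 → U
W(22): 22+16=38≡12 → M
S(18): 18+16=34≡8 → I
P(15): 15+16=31≡5 → F
N(13): 13+16=29≡3 → D
Z(25): 25+16=41≡15 → P
W(22): 22+16=38≡12 → M
Q(16): 16+16=32≡6 → G
N(13): 13+16=29≡3 → D

OZBQUMIFDPMGD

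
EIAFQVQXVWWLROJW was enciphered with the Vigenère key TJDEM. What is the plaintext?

Repeat the key across the ciphertext: TJDEMTJDEMTJDEMT
E(4)−T(19): -15≡11 → L
I(8)−J(9): -1≡25 → Z
A(0)−D(3): -3≡23 → X
F(5)−E(4): 1 → B
Q(16)−M(12): 4 → E
V(21)−T(19): 2 → C
Q(16)−J(9): 7 → H
X(23)−D(3): 20 → U
V(21)−E(4): 17 → R
W(22)−M(12): 10 → K
W(22)−T(19): 3 → D
L(11)−J(9): 2 → C
R(17)−D(3): 14 → O
O(14)−E(4): 10 → K
J(9)−M(12): -3≡23 → X
W(22)−T(19): 3 → D

LZXBECHURKDCOKXD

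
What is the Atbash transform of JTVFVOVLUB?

J(9) → Q(16)
T(19) → G(6)
V(21) → E(4)
F(5) → U(20)
V(21) → E(4)
O(14) → L(11)
V(21) → E(4)
L(11) → O(14)
U(20) → F(5)
B(1) → Y(24)

QGEUELEOFY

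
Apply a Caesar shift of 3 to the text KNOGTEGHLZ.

NQRJWHJKOC

K(10): 10+3=13 → N
N(13): 13+3=16 → Q
O(14): 14+3=17 → R
G(6): 6+3=9 → J
T(19): 19+3=22 → W
E(4): 4+3=7 → H
G(6): 6+3=9 → J
H(7): 7+3=10 → K
L(11): 11+3=14 → O
Z(25): 25+3=28≡2 → C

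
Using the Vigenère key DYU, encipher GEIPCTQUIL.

Repeat the key across the message: DYUDYUDYUD
G(6)+D(3): 9 → J
E(4)+Y(24): 28≡2 → C
I(8)+U(20): 28≡2 → C
P(15)+D(3): 18 → S
C(2)+Y(24): 26≡0 → A
T(19)+U(20): 39≡13 → N
Q(16)+D(3): 19 → T
U(20)+Y(24): 44≡18 → S
I(8)+U(20): 28≡2 → C
L(11)+D(3): 14 → O

JCCSANTSCO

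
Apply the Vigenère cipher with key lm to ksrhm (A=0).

Repeat the key across the message: lmlml
k(10)+l(11): 21 → v
s(18)+m(12): 30≡4 → e
r(17)+l(11): 28≡2 → c
h(7)+m(12): 19 → t
m(12)+l(11): 23 → x

vectx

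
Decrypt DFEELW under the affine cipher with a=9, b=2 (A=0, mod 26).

DJGGBI

The inverse of 9 mod 26 is 3, since 9·3=27≡1. Apply D(y)=3·(y−2) mod 26:
D(3): 3·(3−2)=3 → D
F(5): 3·(5−2)=9 → J
E(4): 3·(4−2)=6 → G
E(4): 3·(4−2)=6 → G
L(11): 3·(11−2)=27≡1 → B
W(22): 3·(22−2)=60≡8 → I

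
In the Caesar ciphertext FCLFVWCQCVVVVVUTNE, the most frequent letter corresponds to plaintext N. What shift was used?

The most frequent ciphertext letter is V (appears 6 times).
V is position 21; N is position 13.
Shift = 8.

8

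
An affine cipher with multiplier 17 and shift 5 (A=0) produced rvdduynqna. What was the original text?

qegghvctcp

The inverse of 17 mod 26 is 23, since 17·23=391≡1. Apply D(y)=23·(y−5) mod 26:
r(17): 23·(17−5)=276≡16 → q
v(21): 23·(21−5)=368≡4 → e
d(3): 23·(3−5)=-46≡6 → g
d(3): 23·(3−5)=-46≡6 → g
u(20): 23·(20−5)=345≡7 → h
y(24): 23·(24−5)=437≡21 → v
n(13): 23·(13−5)=184≡2 → c
q(16): 23·(16−5)=253≡19 → t
n(13): 23·(13−5)=184≡2 → c
a(0): 23·(0−5)=-115≡15 → p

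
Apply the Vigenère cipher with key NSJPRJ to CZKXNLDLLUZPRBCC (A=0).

Repeat the key across the message: NSJPRJNSJPRJNSJP
C(2)+N(13): 15 → P
Z(25)+S(18): 43≡17 → R
K(10)+J(9): 19 → T
X(23)+P(15): 38≡12 → M
N(13)+R(17): 30≡4 → E
L(11)+J(9): 20 → U
D(3)+N(13): 16 → Q
L(11)+S(18): 29≡3 → D
L(11)+J(9): 20 → U
U(20)+P(15): 35≡9 → J
Z(25)+R(17): 42≡16 → Q
P(15)+J(9): 24 → Y
R(17)+N(13): 30≡4 → E
B(1)+S(18): 19 → T
C(2)+J(9): 11 → L
C(2)+P(15): 17 → R

PRTMEUQDUJQYETLR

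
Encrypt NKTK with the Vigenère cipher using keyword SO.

Repeat the key across the message: SOSO
N(13)+S(18): 31≡5 → F
K(10)+O(14): 24 → Y
T(19)+S(18): 37≡11 → L
K(10)+O(14): 24 → Y

FYLY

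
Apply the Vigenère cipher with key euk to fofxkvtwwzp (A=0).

Repeat the key across the message: eukeukeukeu
f(5)+e(4): 9 → j
o(14)+u(20): 34≡8 → i
f(5)+k(10): 15 → p
x(23)+e(4): 27≡1 → b
k(10)+u(20): 30≡4 → e
v(21)+k(10): 31≡5 → f
t(19)+e(4): 23 → x
w(22)+u(20): 42≡16 → q
w(22)+k(10): 32≡6 → g
z(25)+e(4): 29≡3 → d
p(15)+u(20): 35≡9 → j

jipbefxqgdj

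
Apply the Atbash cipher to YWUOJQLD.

Y(24) → B(1)
W(22) → D(3)
U(20) → F(5)
O(14) → L(11)
J(9) → Q(16)
Q(16) → J(9)
L(11) → O(14)
D(3) → W(22)

BDFLQJOW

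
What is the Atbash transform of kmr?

k(10) → p(15)
m(12) → n(13)
r(17) → i(8)

pni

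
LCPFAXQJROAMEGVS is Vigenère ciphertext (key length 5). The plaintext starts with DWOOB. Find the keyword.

IGBRZ

Subtract each crib letter from the matching ciphertext letter (mod 26):
L(11)−D(3)=8 → I
C(2)−W(22)=-20≡6 → G
P(15)−O(14)=1 → B
F(5)−O(14)=-9≡17 → R
A(0)−B(1)=-1≡25 → Z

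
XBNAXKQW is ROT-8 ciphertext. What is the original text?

X(23): 23−8=15 → P
B(1): 1−8=-7≡19 → T
N(13): 13−8=5 → F
A(0): 0−8=-8≡18 → S
X(23): 23−8=15 → P
K(10): 10−8=2 → C
Q(16): 16−8=8 → I
W(22): 22−8=14 → O

PTFSPCIO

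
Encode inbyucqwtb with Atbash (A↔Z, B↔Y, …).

i(8) → r(17)
n(13) → m(12)
b(1) → y(24)
y(24) → b(1)
u(20) → f(5)
c(2) → x(23)
q(16) → j(9)
w(22) → d(3)
t(19) → g(6)
b(1) → y(24)

rmybfxjdgy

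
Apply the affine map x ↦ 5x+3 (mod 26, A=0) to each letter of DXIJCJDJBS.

D(3): 5·3+3=18 → S
X(23): 5·23+3=118≡14 → O
I(8): 5·8+3=43≡17 → R
J(9): 5·9+3=48≡22 → W
C(2): 5·2+3=13 → N
J(9): 5·9+3=48≡22 → W
D(3): 5·3+3=18 → S
J(9): 5·9+3=48≡22 → W
B(1): 5·1+3=8 → I
S(18): 5·18+3=93≡15 → P

SORWNWSWIP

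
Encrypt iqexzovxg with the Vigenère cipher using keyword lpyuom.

Repeat the key across the message: lpyuomlpy
i(8)+l(11): 19 → t
q(16)+p(15): 31≡5 → f
e(4)+y(24): 28≡2 → c
x(23)+u(20): 43≡17 → r
z(25)+o(14): 39≡13 → n
o(14)+m(12): 26≡0 → a
v(21)+l(11): 32≡6 → g
x(23)+p(15): 38≡12 → m
g(6)+y(24): 30≡4 → e

tfcrnagme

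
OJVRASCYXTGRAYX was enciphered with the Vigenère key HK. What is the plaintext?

Repeat the key across the ciphertext: HKHKHKHKHKHKHKH
O(14)−H(7): 7 → H
J(9)−K(10): -1≡25 → Z
V(21)−H(7): 14 → O
R(17)−K(10): 7 → H
A(0)−H(7): -7≡19 → T
S(18)−K(10): 8 → I
C(2)−H(7): -5≡21 → V
Y(24)−K(10): 14 → O
X(23)−H(7): 16 → Q
T(19)−K(10): 9 → J
G(6)−H(7): -1≡25 → Z
R(17)−K(10): 7 → H
A(0)−H(7): -7≡19 → T
Y(24)−K(10): 14 → O
X(23)−H(7): 16 → Q

HZOHTIVOQJZHTOQ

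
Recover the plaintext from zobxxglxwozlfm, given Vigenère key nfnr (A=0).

mjogkbygjjmush

Repeat the key across the ciphertext: nfnrnfnrnfnrnf
z(25)−n(13): 12 → m
o(14)−f(5): 9 → j
b(1)−n(13): -12≡14 → o
x(23)−r(17): 6 → g
x(23)−n(13): 10 → k
g(6)−f(5): 1 → b
l(11)−n(13): -2≡24 → y
x(23)−r(17): 6 → g
w(22)−n(13): 9 → j
o(14)−f(5): 9 → j
z(25)−n(13): 12 → m
l(11)−r(17): -6≡20 → u
f(5)−n(13): -8≡18 → s
m(12)−f(5): 7 → h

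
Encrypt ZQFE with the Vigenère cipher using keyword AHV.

ZXAE

Repeat the key across the message: AHVA
Z(25)+A(0): 25 → Z
Q(16)+H(7): 23 → X
F(5)+V(21): 26≡0 → A
E(4)+A(0): 4 → E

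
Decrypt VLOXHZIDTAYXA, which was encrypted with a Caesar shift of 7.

OEHQASBWMTRQT

V(21): 21−7=14 → O
L(11): 11−7=4 → E
O(14): 14−7=7 → H
X(23): 23−7=16 → Q
H(7): 7−7=0 → A
Z(25): 25−7=18 → S
I(8): 8−7=1 → B
D(3): 3−7=-4≡22 → W
T(19): 19−7=12 → M
A(0): 0−7=-7≡19 → T
Y(24): 24−7=17 → R
X(23): 23−7=16 → Q
A(0): 0−7=-7≡19 → T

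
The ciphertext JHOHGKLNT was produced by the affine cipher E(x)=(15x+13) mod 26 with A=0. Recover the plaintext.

YKHKDFMAQ

The inverse of 15 mod 26 is 7, since 15·7=105≡1. Apply D(y)=7·(y−13) mod 26:
J(9): 7·(9−13)=-28≡24 → Y
H(7): 7·(7−13)=-42≡10 → K
O(14): 7·(14−13)=7 → H
H(7): 7·(7−13)=-42≡10 → K
G(6): 7·(6−13)=-49≡3 → D
K(10): 7·(10−13)=-21≡5 → F
L(11): 7·(11−13)=-14≡12 → M
N(13): 7·(13−13)=0 → A
T(19): 7·(19−13)=42≡16 → Q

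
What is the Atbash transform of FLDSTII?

UOWHGRR

F(5) → U(20)
L(11) → O(14)
D(3) → W(22)
S(18) → H(7)
T(19) → G(6)
I(8) → R(17)
I(8) → R(17)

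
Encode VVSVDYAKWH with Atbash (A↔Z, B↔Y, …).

V(21) → E(4)
V(21) → E(4)
S(18) → H(7)
V(21) → E(4)
D(3) → W(22)
Y(24) → B(1)
A(0) → Z(25)
K(10) → P(15)
W(22) → D(3)
H(7) → S(18)

EEHEWBZPDS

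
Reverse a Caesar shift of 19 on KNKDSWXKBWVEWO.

K(10): 10−19=-9≡17 → R
N(13): 13−19=-6≡20 → U
K(10): 10−19=-9≡17 → R
D(3): 3−19=-16≡10 → K
S(18): 18−19=-1≡25 → Z
W(22): 22−19=3 → D
X(23): 23−19=4 → E
K(10): 10−19=-9≡17 → R
B(1): 1−19=-18≡8 → I
W(22): 22−19=3 → D
V(21): 21−19=2 → C
E(4): 4−19=-15≡11 → L
W(22): 22−19=3 → D
O(14): 14−19=-5≡21 → V

RURKZDERIDCLDV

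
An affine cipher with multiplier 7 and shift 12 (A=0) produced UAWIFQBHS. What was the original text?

QCUSZIRDM

The inverse of 7 mod 26 is 15, since 7·15=105≡1. Apply D(y)=15·(y−12) mod 26:
U(20): 15·(20−12)=120≡16 → Q
A(0): 15·(0−12)=-180≡2 → C
W(22): 15·(22−12)=150≡20 → U
I(8): 15·(8−12)=-60≡18 → S
F(5): 15·(5−12)=-105≡25 → Z
Q(16): 15·(16−12)=60≡8 → I
B(1): 15·(1−12)=-165≡17 → R
H(7): 15·(7−12)=-75≡3 → D
S(18): 15·(18−12)=90≡12 → M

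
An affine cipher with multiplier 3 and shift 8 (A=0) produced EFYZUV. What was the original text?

QZOXEN

The inverse of 3 mod 26 is 9, since 3·9=27≡1. Apply D(y)=9·(y−8) mod 26:
E(4): 9·(4−8)=-36≡16 → Q
F(5): 9·(5−8)=-27≡25 → Z
Y(24): 9·(24−8)=144≡14 → O
Z(25): 9·(25−8)=153≡23 → X
U(20): 9·(20−8)=108≡4 → E
V(21): 9·(21−8)=117≡13 → N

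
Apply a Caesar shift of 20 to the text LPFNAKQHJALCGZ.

FJZHUEKBDUFWAT

L(11): 11+20=31≡5 → F
P(15): 15+20=35≡9 → J
F(5): 5+20=25 → Z
N(13): 13+20=33≡7 → H
A(0): 0+20=20 → U
K(10): 10+20=30≡4 → E
Q(16): 16+20=36≡10 → K
H(7): 7+20=27≡1 → B
J(9): 9+20=29≡3 → D
A(0): 0+20=20 → U
L(11): 11+20=31≡5 → F
C(2): 2+20=22 → W
G(6): 6+20=26≡0 → A
Z(25): 25+20=45≡19 → T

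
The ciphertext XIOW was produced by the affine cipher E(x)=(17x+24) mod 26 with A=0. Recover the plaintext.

DWEG

The inverse of 17 mod 26 is 23, since 17·23=391≡1. Apply D(y)=23·(y−24) mod 26:
X(23): 23·(23−24)=-23≡3 → D
I(8): 23·(8−24)=-368≡22 → W
O(14): 23·(14−24)=-230≡4 → E
W(22): 23·(22−24)=-46≡6 → G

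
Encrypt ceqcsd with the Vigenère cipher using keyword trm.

vvcvjp

Repeat the key across the message: trmtrm
c(2)+t(19): 21 → v
e(4)+r(17): 21 → v
q(16)+m(12): 28≡2 → c
c(2)+t(19): 21 → v
s(18)+r(17): 35≡9 → j
d(3)+m(12): 15 → p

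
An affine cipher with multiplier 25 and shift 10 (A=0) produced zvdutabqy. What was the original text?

lphqrkjum

The inverse of 25 mod 26 is 25, since 25·25=625≡1. Apply D(y)=25·(y−10) mod 26:
z(25): 25·(25−10)=375≡11 → l
v(21): 25·(21−10)=275≡15 → p
d(3): 25·(3−10)=-175≡7 → h
u(20): 25·(20−10)=250≡16 → q
t(19): 25·(19−10)=225≡17 → r
a(0): 25·(0−10)=-250≡10 → k
b(1): 25·(1−10)=-225≡9 → j
q(16): 25·(16−10)=150≡20 → u
y(24): 25·(24−10)=350≡12 → m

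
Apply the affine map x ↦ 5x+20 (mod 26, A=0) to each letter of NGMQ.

HYCW

N(13): 5·13+20=85≡7 → H
G(6): 5·6+20=50≡24 → Y
M(12): 5·12+20=80≡2 → C
Q(16): 5·16+20=100≡22 → W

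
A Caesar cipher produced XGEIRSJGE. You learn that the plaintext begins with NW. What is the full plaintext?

NWUYHIZWU

From the crib: X(23)−N(13)=10, so the shift is 10.
Subtract 10 from each ciphertext letter:
X(23): 23−10=13 → N
G(6): 6−10=-4≡22 → W
E(4): 4−10=-6≡20 → U
I(8): 8−10=-2≡24 → Y
R(17): 17−10=7 → H
S(18): 18−10=8 → I
J(9): 9−10=-1≡25 → Z
G(6): 6−10=-4≡22 → W
E(4): 4−10=-6≡20 → U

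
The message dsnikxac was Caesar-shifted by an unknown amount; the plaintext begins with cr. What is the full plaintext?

crmhjwzb

From the crib: d(3)−c(2)=1, so the shift is 1.
Subtract 1 from each ciphertext letter:
d(3): 3−1=2 → c
s(18): 18−1=17 → r
n(13): 13−1=12 → m
i(8): 8−1=7 → h
k(10): 10−1=9 → j
x(23): 23−1=22 → w
a(0): 0−1=-1≡25 → z
c(2): 2−1=1 → b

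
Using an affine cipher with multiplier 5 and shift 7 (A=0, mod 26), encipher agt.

a(0): 5·0+7=7 → h
g(6): 5·6+7=37≡11 → l
t(19): 5·19+7=102≡24 → y

hly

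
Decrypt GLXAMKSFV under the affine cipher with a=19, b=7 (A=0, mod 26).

The inverse of 19 mod 26 is 11, since 19·11=209≡1. Apply D(y)=11·(y−7) mod 26:
G(6): 11·(6−7)=-11≡15 → P
L(11): 11·(11−7)=44≡18 → S
X(23): 11·(23−7)=176≡20 → U
A(0): 11·(0−7)=-77≡1 → B
M(12): 11·(12−7)=55≡3 → D
K(10): 11·(10−7)=33≡7 → H
S(18): 11·(18−7)=121≡17 → R
F(5): 11·(5−7)=-22≡4 → E
V(21): 11·(21−7)=154≡24 → Y

PSUBDHREY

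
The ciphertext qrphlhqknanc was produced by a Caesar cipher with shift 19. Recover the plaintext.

q(16): 16−19=-3≡23 → x
r(17): 17−19=-2≡24 → y
p(15): 15−19=-4≡22 → w
h(7): 7−19=-12≡14 → o
l(11): 11−19=-8≡18 → s
h(7): 7−19=-12≡14 → o
q(16): 16−19=-3≡23 → x
k(10): 10−19=-9≡17 → r
n(13): 13−19=-6≡20 → u
a(0): 0−19=-19≡7 → h
n(13): 13−19=-6≡20 → u
c(2): 2−19=-17≡9 → j

xywosoxruhuj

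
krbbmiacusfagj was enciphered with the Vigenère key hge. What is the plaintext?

Repeat the key across the ciphertext: hgehgehgehgehg
k(10)−h(7): 3 → d
r(17)−g(6): 11 → l
b(1)−e(4): -3≡23 → x
b(1)−h(7): -6≡20 → u
m(12)−g(6): 6 → g
i(8)−e(4): 4 → e
a(0)−h(7): -7≡19 → t
c(2)−g(6): -4≡22 → w
u(20)−e(4): 16 → q
s(18)−h(7): 11 → l
f(5)−g(6): -1≡25 → z
a(0)−e(4): -4≡22 → w
g(6)−h(7): -1≡25 → z
j(9)−g(6): 3 → d

dlxugetwqlzwzd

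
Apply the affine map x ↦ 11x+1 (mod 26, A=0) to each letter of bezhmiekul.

mtqadlthns

b(1): 11·1+1=12 → m
e(4): 11·4+1=45≡19 → t
z(25): 11·25+1=276≡16 → q
h(7): 11·7+1=78≡0 → a
m(12): 11·12+1=133≡3 → d
i(8): 11·8+1=89≡11 → l
e(4): 11·4+1=45≡19 → t
k(10): 11·10+1=111≡7 → h
u(20): 11·20+1=221≡13 → n
l(11): 11·11+1=122≡18 → s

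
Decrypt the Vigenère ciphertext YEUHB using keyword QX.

IHEKL

Repeat the key across the ciphertext: QXQXQ
Y(24)−Q(16): 8 → I
E(4)−X(23): -19≡7 → H
U(20)−Q(16): 4 → E
H(7)−X(23): -16≡10 → K
B(1)−Q(16): -15≡11 → L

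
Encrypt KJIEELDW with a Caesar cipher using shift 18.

K(10): 10+18=28≡2 → C
J(9): 9+18=27≡1 → B
I(8): 8+18=26≡0 → A
E(4): 4+18=22 → W
E(4): 4+18=22 → W
L(11): 11+18=29≡3 → D
D(3): 3+18=21 → V
W(22): 22+18=40≡14 → O

CBAWWDVO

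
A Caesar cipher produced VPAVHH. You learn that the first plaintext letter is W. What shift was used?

From the crib: V(21)−W(22)=-1≡25, so the shift is 25.

25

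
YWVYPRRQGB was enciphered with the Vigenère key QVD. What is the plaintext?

Repeat the key across the ciphertext: QVDQVDQVDQ
Y(24)−Q(16): 8 → I
W(22)−V(21): 1 → B
V(21)−D(3): 18 → S
Y(24)−Q(16): 8 → I
P(15)−V(21): -6≡20 → U
R(17)−D(3): 14 → O
R(17)−Q(16): 1 → B
Q(16)−V(21): -5≡21 → V
G(6)−D(3): 3 → D
B(1)−Q(16): -15≡11 → L

IBSIUOBVDL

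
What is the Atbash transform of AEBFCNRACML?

ZVYUXMIZXNO

A(0) → Z(25)
E(4) → V(21)
B(1) → Y(24)
F(5) → U(20)
C(2) → X(23)
N(13) → M(12)
R(17) → I(8)
A(0) → Z(25)
C(2) → X(23)
M(12) → N(13)
L(11) → O(14)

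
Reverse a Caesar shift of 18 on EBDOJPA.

MJLWRXI

E(4): 4−18=-14≡12 → M
B(1): 1−18=-17≡9 → J
D(3): 3−18=-15≡11 → L
O(14): 14−18=-4≡22 → W
J(9): 9−18=-9≡17 → R
P(15): 15−18=-3≡23 → X
A(0): 0−18=-18≡8 → I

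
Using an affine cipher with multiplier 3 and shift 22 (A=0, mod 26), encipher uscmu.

u(20): 3·20+22=82≡4 → e
s(18): 3·18+22=76≡24 → y
c(2): 3·2+22=28≡2 → c
m(12): 3·12+22=58≡6 → g
u(20): 3·20+22=82≡4 → e

eycge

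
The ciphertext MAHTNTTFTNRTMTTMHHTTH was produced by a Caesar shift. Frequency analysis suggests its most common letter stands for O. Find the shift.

The most frequent ciphertext letter is T (appears 9 times).
T is position 19; O is position 14.
Shift = 5.

5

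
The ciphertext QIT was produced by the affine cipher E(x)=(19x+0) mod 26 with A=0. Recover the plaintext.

UKB

The inverse of 19 mod 26 is 11, since 19·11=209≡1. Apply D(y)=11·(y−0) mod 26:
Q(16): 11·(16−0)=176≡20 → U
I(8): 11·(8−0)=88≡10 → K
T(19): 11·(19−0)=209≡1 → B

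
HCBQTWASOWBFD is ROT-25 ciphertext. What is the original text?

IDCRUXBTPXCGE

H(7): 7−25=-18≡8 → I
C(2): 2−25=-23≡3 → D
B(1): 1−25=-24≡2 → C
Q(16): 16−25=-9≡17 → R
T(19): 19−25=-6≡20 → U
W(22): 22−25=-3≡23 → X
A(0): 0−25=-25≡1 → B
S(18): 18−25=-7≡19 → T
O(14): 14−25=-11≡15 → P
W(22): 22−25=-3≡23 → X
B(1): 1−25=-24≡2 → C
F(5): 5−25=-20≡6 → G
D(3): 3−25=-22≡4 → E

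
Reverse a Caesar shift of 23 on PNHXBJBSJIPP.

SQKAEMEVMLSS

P(15): 15−23=-8≡18 → S
N(13): 13−23=-10≡16 → Q
H(7): 7−23=-16≡10 → K
X(23): 23−23=0 → A
B(1): 1−23=-22≡4 → E
J(9): 9−23=-14≡12 → M
B(1): 1−23=-22≡4 → E
S(18): 18−23=-5≡21 → V
J(9): 9−23=-14≡12 → M
I(8): 8−23=-15≡11 → L
P(15): 15−23=-8≡18 → S
P(15): 15−23=-8≡18 → S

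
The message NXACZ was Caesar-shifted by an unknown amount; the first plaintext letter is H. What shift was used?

From the crib: N(13)−H(7)=6, so the shift is 6.

6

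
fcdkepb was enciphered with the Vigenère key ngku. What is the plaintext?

swtqrjr

Repeat the key across the ciphertext: ngkungk
f(5)−n(13): -8≡18 → s
c(2)−g(6): -4≡22 → w
d(3)−k(10): -7≡19 → t
k(10)−u(20): -10≡16 → q
e(4)−n(13): -9≡17 → r
p(15)−g(6): 9 → j
b(1)−k(10): -9≡17 → r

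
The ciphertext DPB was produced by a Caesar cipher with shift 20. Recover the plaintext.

JVH

D(3): 3−20=-17≡9 → J
P(15): 15−20=-5≡21 → V
B(1): 1−20=-19≡7 → H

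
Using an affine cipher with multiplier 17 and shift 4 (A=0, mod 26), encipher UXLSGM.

U(20): 17·20+4=344≡6 → G
X(23): 17·23+4=395≡5 → F
L(11): 17·11+4=191≡9 → J
S(18): 17·18+4=310≡24 → Y
G(6): 17·6+4=106≡2 → C
M(12): 17·12+4=208≡0 → A

GFJYCA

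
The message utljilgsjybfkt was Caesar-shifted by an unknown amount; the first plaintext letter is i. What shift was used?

12

From the crib: u(20)−i(8)=12, so the shift is 12.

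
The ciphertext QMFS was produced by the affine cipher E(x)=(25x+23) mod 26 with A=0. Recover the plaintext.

The inverse of 25 mod 26 is 25, since 25·25=625≡1. Apply D(y)=25·(y−23) mod 26:
Q(16): 25·(16−23)=-175≡7 → H
M(12): 25·(12−23)=-275≡11 → L
F(5): 25·(5−23)=-450≡18 → S
S(18): 25·(18−23)=-125≡5 → F

HLSF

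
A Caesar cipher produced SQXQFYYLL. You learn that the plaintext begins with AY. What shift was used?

18

From the crib: S(18)−A(0)=18, so the shift is 18.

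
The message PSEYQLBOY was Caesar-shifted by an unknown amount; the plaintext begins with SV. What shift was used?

From the crib: P(15)−S(18)=-3≡23, so the shift is 23.

23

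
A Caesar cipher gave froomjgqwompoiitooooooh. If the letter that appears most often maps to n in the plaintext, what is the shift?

1

The most frequent ciphertext letter is o (appears 10 times).
o is position 14; n is position 13.
Shift = 1.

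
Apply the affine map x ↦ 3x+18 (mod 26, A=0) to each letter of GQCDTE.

KOYBXE

G(6): 3·6+18=36≡10 → K
Q(16): 3·16+18=66≡14 → O
C(2): 3·2+18=24 → Y
D(3): 3·3+18=27≡1 → B
T(19): 3·19+18=75≡23 → X
E(4): 3·4+18=30≡4 → E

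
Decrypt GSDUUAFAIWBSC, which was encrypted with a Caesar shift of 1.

G(6): 6−1=5 → F
S(18): 18−1=17 → R
D(3): 3−1=2 → C
U(20): 20−1=19 → T
U(20): 20−1=19 → T
A(0): 0−1=-1≡25 → Z
F(5): 5−1=4 → E
A(0): 0−1=-1≡25 → Z
I(8): 8−1=7 → H
W(22): 22−1=21 → V
B(1): 1−1=0 → A
S(18): 18−1=17 → R
C(2): 2−1=1 → B

FRCTTZEZHVARB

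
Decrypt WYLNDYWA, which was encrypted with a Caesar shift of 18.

EGTVLGEI

W(22): 22−18=4 → E
Y(24): 24−18=6 → G
L(11): 11−18=-7≡19 → T
N(13): 13−18=-5≡21 → V
D(3): 3−18=-15≡11 → L
Y(24): 24−18=6 → G
W(22): 22−18=4 → E
A(0): 0−18=-18≡8 → I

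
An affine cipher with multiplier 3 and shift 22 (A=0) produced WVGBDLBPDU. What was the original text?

ARMTLFTPLI

The inverse of 3 mod 26 is 9, since 3·9=27≡1. Apply D(y)=9·(y−22) mod 26:
W(22): 9·(22−22)=0 → A
V(21): 9·(21−22)=-9≡17 → R
G(6): 9·(6−22)=-144≡12 → M
B(1): 9·(1−22)=-189≡19 → T
D(3): 9·(3−22)=-171≡11 → L
L(11): 9·(11−22)=-99≡5 → F
B(1): 9·(1−22)=-189≡19 → T
P(15): 9·(15−22)=-63≡15 → P
D(3): 9·(3−22)=-171≡11 → L
U(20): 9·(20−22)=-18≡8 → I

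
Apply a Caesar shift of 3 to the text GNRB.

G(6): 6+3=9 → J
N(13): 13+3=16 → Q
R(17): 17+3=20 → U
B(1): 1+3=4 → E

JQUE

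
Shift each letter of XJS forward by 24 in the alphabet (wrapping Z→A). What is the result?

VHQ

X(23): 23+24=47≡21 → V
J(9): 9+24=33≡7 → H
S(18): 18+24=42≡16 → Q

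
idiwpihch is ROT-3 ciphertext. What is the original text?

i(8): 8−3=5 → f
d(3): 3−3=0 → a
i(8): 8−3=5 → f
w(22): 22−3=19 → t
p(15): 15−3=12 → m
i(8): 8−3=5 → f
h(7): 7−3=4 → e
c(2): 2−3=-1≡25 → z
h(7): 7−3=4 → e

faftmfeze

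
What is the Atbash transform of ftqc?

f(5) → u(20)
t(19) → g(6)
q(16) → j(9)
c(2) → x(23)

ugjx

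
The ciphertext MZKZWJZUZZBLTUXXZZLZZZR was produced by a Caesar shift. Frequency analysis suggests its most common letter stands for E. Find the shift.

The most frequent ciphertext letter is Z (appears 10 times).
Z is position 25; E is position 4.
Shift = 21.

21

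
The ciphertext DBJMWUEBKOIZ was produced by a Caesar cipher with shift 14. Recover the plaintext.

PNVYIGQNWAUL

D(3): 3−14=-11≡15 → P
B(1): 1−14=-13≡13 → N
J(9): 9−14=-5≡21 → V
M(12): 12−14=-2≡24 → Y
W(22): 22−14=8 → I
U(20): 20−14=6 → G
E(4): 4−14=-10≡16 → Q
B(1): 1−14=-13≡13 → N
K(10): 10−14=-4≡22 → W
O(14): 14−14=0 → A
I(8): 8−14=-6≡20 → U
Z(25): 25−14=11 → L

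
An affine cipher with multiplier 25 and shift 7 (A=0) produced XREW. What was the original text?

KQDL

The inverse of 25 mod 26 is 25, since 25·25=625≡1. Apply D(y)=25·(y−7) mod 26:
X(23): 25·(23−7)=400≡10 → K
R(17): 25·(17−7)=250≡16 → Q
E(4): 25·(4−7)=-75≡3 → D
W(22): 25·(22−7)=375≡11 → L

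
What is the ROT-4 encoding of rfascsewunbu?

vjewgwiayrfy

r(17): 17+4=21 → v
f(5): 5+4=9 → j
a(0): 0+4=4 → e
s(18): 18+4=22 → w
c(2): 2+4=6 → g
s(18): 18+4=22 → w
e(4): 4+4=8 → i
w(22): 22+4=26≡0 → a
u(20): 20+4=24 → y
n(13): 13+4=17 → r
b(1): 1+4=5 → f
u(20): 20+4=24 → y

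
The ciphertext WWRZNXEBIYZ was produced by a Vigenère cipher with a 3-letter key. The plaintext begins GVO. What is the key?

Subtract each crib letter from the matching ciphertext letter (mod 26):
W(22)−G(6)=16 → Q
W(22)−V(21)=1 → B
R(17)−O(14)=3 → D

QBD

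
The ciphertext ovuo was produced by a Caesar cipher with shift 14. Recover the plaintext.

o(14): 14−14=0 → a
v(21): 21−14=7 → h
u(20): 20−14=6 → g
o(14): 14−14=0 → a

ahga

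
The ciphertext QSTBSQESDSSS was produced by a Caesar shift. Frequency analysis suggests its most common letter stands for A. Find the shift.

18

The most frequent ciphertext letter is S (appears 6 times).
S is position 18; A is position 0.
Shift = 18.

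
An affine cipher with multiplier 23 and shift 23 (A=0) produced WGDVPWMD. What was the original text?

JXYSUJVY

The inverse of 23 mod 26 is 17, since 23·17=391≡1. Apply D(y)=17·(y−23) mod 26:
W(22): 17·(22−23)=-17≡9 → J
G(6): 17·(6−23)=-289≡23 → X
D(3): 17·(3−23)=-340≡24 → Y
V(21): 17·(21−23)=-34≡18 → S
P(15): 17·(15−23)=-136≡20 → U
W(22): 17·(22−23)=-17≡9 → J
M(12): 17·(12−23)=-187≡21 → V
D(3): 17·(3−23)=-340≡24 → Y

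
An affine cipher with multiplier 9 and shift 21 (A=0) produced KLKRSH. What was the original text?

The inverse of 9 mod 26 is 3, since 9·3=27≡1. Apply D(y)=3·(y−21) mod 26:
K(10): 3·(10−21)=-33≡19 → T
L(11): 3·(11−21)=-30≡22 → W
K(10): 3·(10−21)=-33≡19 → T
R(17): 3·(17−21)=-12≡14 → O
S(18): 3·(18−21)=-9≡17 → R
H(7): 3·(7−21)=-42≡10 → K

TWTORK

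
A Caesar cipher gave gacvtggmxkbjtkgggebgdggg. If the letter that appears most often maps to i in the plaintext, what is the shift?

The most frequent ciphertext letter is g (appears 10 times).
g is position 6; i is position 8.
Shift = -2≡24.

24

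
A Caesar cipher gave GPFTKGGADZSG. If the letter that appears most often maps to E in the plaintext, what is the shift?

2

The most frequent ciphertext letter is G (appears 4 times).
G is position 6; E is position 4.
Shift = 2.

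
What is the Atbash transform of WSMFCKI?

W(22) → D(3)
S(18) → H(7)
M(12) → N(13)
F(5) → U(20)
C(2) → X(23)
K(10) → P(15)
I(8) → R(17)

DHNUXPR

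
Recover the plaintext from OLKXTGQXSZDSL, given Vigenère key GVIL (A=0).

Repeat the key across the ciphertext: GVILGVILGVILG
O(14)−G(6): 8 → I
L(11)−V(21): -10≡16 → Q
K(10)−I(8): 2 → C
X(23)−L(11): 12 → M
T(19)−G(6): 13 → N
G(6)−V(21): -15≡11 → L
Q(16)−I(8): 8 → I
X(23)−L(11): 12 → M
S(18)−G(6): 12 → M
Z(25)−V(21): 4 → E
D(3)−I(8): -5≡21 → V
S(18)−L(11): 7 → H
L(11)−G(6): 5 → F

IQCMNLIMMEVHF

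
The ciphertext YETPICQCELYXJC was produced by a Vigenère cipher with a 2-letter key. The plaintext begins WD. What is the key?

CB

Subtract each crib letter from the matching ciphertext letter (mod 26):
Y(24)−W(22)=2 → C
E(4)−D(3)=1 → B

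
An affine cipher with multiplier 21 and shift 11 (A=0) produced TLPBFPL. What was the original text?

The inverse of 21 mod 26 is 5, since 21·5=105≡1. Apply D(y)=5·(y−11) mod 26:
T(19): 5·(19−11)=40≡14 → O
L(11): 5·(11−11)=0 → A
P(15): 5·(15−11)=20 → U
B(1): 5·(1−11)=-50≡2 → C
F(5): 5·(5−11)=-30≡22 → W
P(15): 5·(15−11)=20 → U
L(11): 5·(11−11)=0 → A

OAUCWUA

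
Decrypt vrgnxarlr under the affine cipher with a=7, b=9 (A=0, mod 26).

yqhicvqeq

The inverse of 7 mod 26 is 15, since 7·15=105≡1. Apply D(y)=15·(y−9) mod 26:
v(21): 15·(21−9)=180≡24 → y
r(17): 15·(17−9)=120≡16 → q
g(6): 15·(6−9)=-45≡7 → h
n(13): 15·(13−9)=60≡8 → i
x(23): 15·(23−9)=210≡2 → c
a(0): 15·(0−9)=-135≡21 → v
r(17): 15·(17−9)=120≡16 → q
l(11): 15·(11−9)=30≡4 → e
r(17): 15·(17−9)=120≡16 → q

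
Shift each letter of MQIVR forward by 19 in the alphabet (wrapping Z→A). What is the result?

FJBOK

M(12): 12+19=31≡5 → F
Q(16): 16+19=35≡9 → J
I(8): 8+19=27≡1 → B
V(21): 21+19=40≡14 → O
R(17): 17+19=36≡10 → K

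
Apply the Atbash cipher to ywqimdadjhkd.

y(24) → b(1)
w(22) → d(3)
q(16) → j(9)
i(8) → r(17)
m(12) → n(13)
d(3) → w(22)
a(0) → z(25)
d(3) → w(22)
j(9) → q(16)
h(7) → s(18)
k(10) → p(15)
d(3) → w(22)

bdjrnwzwqspw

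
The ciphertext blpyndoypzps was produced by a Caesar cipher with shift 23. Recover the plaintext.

eosbqgrbscsv

b(1): 1−23=-22≡4 → e
l(11): 11−23=-12≡14 → o
p(15): 15−23=-8≡18 → s
y(24): 24−23=1 → b
n(13): 13−23=-10≡16 → q
d(3): 3−23=-20≡6 → g
o(14): 14−23=-9≡17 → r
y(24): 24−23=1 → b
p(15): 15−23=-8≡18 → s
z(25): 25−23=2 → c
p(15): 15−23=-8≡18 → s
s(18): 18−23=-5≡21 → v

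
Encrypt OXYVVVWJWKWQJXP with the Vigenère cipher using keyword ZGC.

NDAUBXVPYJCSIDR

Repeat the key across the message: ZGCZGCZGCZGCZGC
O(14)+Z(25): 39≡13 → N
X(23)+G(6): 29≡3 → D
Y(24)+C(2): 26≡0 → A
V(21)+Z(25): 46≡20 → U
V(21)+G(6): 27≡1 → B
V(21)+C(2): 23 → X
W(22)+Z(25): 47≡21 → V
J(9)+G(6): 15 → P
W(22)+C(2): 24 → Y
K(10)+Z(25): 35≡9 → J
W(22)+G(6): 28≡2 → C
Q(16)+C(2): 18 → S
J(9)+Z(25): 34≡8 → I
X(23)+G(6): 29≡3 → D
P(15)+C(2): 17 → R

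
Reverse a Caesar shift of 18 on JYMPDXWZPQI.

J(9): 9−18=-9≡17 → R
Y(24): 24−18=6 → G
M(12): 12−18=-6≡20 → U
P(15): 15−18=-3≡23 → X
D(3): 3−18=-15≡11 → L
X(23): 23−18=5 → F
W(22): 22−18=4 → E
Z(25): 25−18=7 → H
P(15): 15−18=-3≡23 → X
Q(16): 16−18=-2≡24 → Y
I(8): 8−18=-10≡16 → Q

RGUXLFEHXYQ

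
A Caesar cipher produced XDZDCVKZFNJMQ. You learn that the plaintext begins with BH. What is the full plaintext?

From the crib: X(23)−B(1)=22, so the shift is 22.
Subtract 22 from each ciphertext letter:
X(23): 23−22=1 → B
D(3): 3−22=-19≡7 → H
Z(25): 25−22=3 → D
D(3): 3−22=-19≡7 → H
C(2): 2−22=-20≡6 → G
V(21): 21−22=-1≡25 → Z
K(10): 10−22=-12≡14 → O
Z(25): 25−22=3 → D
F(5): 5−22=-17≡9 → J
N(13): 13−22=-9≡17 → R
J(9): 9−22=-13≡13 → N
M(12): 12−22=-10≡16 → Q
Q(16): 16−22=-6≡20 → U

BHDHGZODJRNQU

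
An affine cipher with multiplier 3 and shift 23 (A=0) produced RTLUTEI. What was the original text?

YQWZQLV

The inverse of 3 mod 26 is 9, since 3·9=27≡1. Apply D(y)=9·(y−23) mod 26:
R(17): 9·(17−23)=-54≡24 → Y
T(19): 9·(19−23)=-36≡16 → Q
L(11): 9·(11−23)=-108≡22 → W
U(20): 9·(20−23)=-27≡25 → Z
T(19): 9·(19−23)=-36≡16 → Q
E(4): 9·(4−23)=-171≡11 → L
I(8): 9·(8−23)=-135≡21 → V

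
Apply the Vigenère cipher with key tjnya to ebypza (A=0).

Repeat the key across the message: tjnyat
e(4)+t(19): 23 → x
b(1)+j(9): 10 → k
y(24)+n(13): 37≡11 → l
p(15)+y(24): 39≡13 → n
z(25)+a(0): 25 → z
a(0)+t(19): 19 → t

xklnzt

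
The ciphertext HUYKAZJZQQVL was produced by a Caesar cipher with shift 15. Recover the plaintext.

H(7): 7−15=-8≡18 → S
U(20): 20−15=5 → F
Y(24): 24−15=9 → J
K(10): 10−15=-5≡21 → V
A(0): 0−15=-15≡11 → L
Z(25): 25−15=10 → K
J(9): 9−15=-6≡20 → U
Z(25): 25−15=10 → K
Q(16): 16−15=1 → B
Q(16): 16−15=1 → B
V(21): 21−15=6 → G
L(11): 11−15=-4≡22 → W

SFJVLKUKBBGW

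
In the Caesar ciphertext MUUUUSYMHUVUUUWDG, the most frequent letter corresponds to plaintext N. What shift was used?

The most frequent ciphertext letter is U (appears 8 times).
U is position 20; N is position 13.
Shift = 7.

7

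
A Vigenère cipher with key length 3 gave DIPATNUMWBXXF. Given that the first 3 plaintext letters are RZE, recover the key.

MJL

Subtract each crib letter from the matching ciphertext letter (mod 26):
D(3)−R(17)=-14≡12 → M
I(8)−Z(25)=-17≡9 → J
P(15)−E(4)=11 → L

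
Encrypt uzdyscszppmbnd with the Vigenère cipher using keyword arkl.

uqnjstckpgwmnu

Repeat the key across the message: arklarklarklar
u(20)+a(0): 20 → u
z(25)+r(17): 42≡16 → q
d(3)+k(10): 13 → n
y(24)+l(11): 35≡9 → j
s(18)+a(0): 18 → s
c(2)+r(17): 19 → t
s(18)+k(10): 28≡2 → c
z(25)+l(11): 36≡10 → k
p(15)+a(0): 15 → p
p(15)+r(17): 32≡6 → g
m(12)+k(10): 22 → w
b(1)+l(11): 12 → m
n(13)+a(0): 13 → n
d(3)+r(17): 20 → u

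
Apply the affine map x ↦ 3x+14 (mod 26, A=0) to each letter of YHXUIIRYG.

IJFWMMNIG

Y(24): 3·24+14=86≡8 → I
H(7): 3·7+14=35≡9 → J
X(23): 3·23+14=83≡5 → F
U(20): 3·20+14=74≡22 → W
I(8): 3·8+14=38≡12 → M
I(8): 3·8+14=38≡12 → M
R(17): 3·17+14=65≡13 → N
Y(24): 3·24+14=86≡8 → I
G(6): 3·6+14=32≡6 → G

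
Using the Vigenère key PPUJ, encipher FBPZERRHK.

Repeat the key across the message: PPUJPPUJP
F(5)+P(15): 20 → U
B(1)+P(15): 16 → Q
P(15)+U(20): 35≡9 → J
Z(25)+J(9): 34≡8 → I
E(4)+P(15): 19 → T
R(17)+P(15): 32≡6 → G
R(17)+U(20): 37≡11 → L
H(7)+J(9): 16 → Q
K(10)+P(15): 25 → Z

UQJITGLQZ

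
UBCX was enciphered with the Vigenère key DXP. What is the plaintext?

RENU

Repeat the key across the ciphertext: DXPD
U(20)−D(3): 17 → R
B(1)−X(23): -22≡4 → E
C(2)−P(15): -13≡13 → N
X(23)−D(3): 20 → U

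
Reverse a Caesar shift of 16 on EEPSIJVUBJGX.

E(4): 4−16=-12≡14 → O
E(4): 4−16=-12≡14 → O
P(15): 15−16=-1≡25 → Z
S(18): 18−16=2 → C
I(8): 8−16=-8≡18 → S
J(9): 9−16=-7≡19 → T
V(21): 21−16=5 → F
U(20): 20−16=4 → E
B(1): 1−16=-15≡11 → L
J(9): 9−16=-7≡19 → T
G(6): 6−16=-10≡16 → Q
X(23): 23−16=7 → H

OOZCSTFELTQH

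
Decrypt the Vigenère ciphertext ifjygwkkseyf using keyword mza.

wgjmhwylsszf

Repeat the key across the ciphertext: mzamzamzamza
i(8)−m(12): -4≡22 → w
f(5)−z(25): -20≡6 → g
j(9)−a(0): 9 → j
y(24)−m(12): 12 → m
g(6)−z(25): -19≡7 → h
w(22)−a(0): 22 → w
k(10)−m(12): -2≡24 → y
k(10)−z(25): -15≡11 → l
s(18)−a(0): 18 → s
e(4)−m(12): -8≡18 → s
y(24)−z(25): -1≡25 → z
f(5)−a(0): 5 → f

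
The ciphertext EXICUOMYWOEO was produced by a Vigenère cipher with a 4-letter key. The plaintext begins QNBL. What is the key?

Subtract each crib letter from the matching ciphertext letter (mod 26):
E(4)−Q(16)=-12≡14 → O
X(23)−N(13)=10 → K
I(8)−B(1)=7 → H
C(2)−L(11)=-9≡17 → R

OKHR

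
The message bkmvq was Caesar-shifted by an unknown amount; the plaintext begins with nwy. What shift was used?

From the crib: b(1)−n(13)=-12≡14, so the shift is 14.

14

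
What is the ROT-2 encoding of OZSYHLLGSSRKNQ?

QBUAJNNIUUTMPS

O(14): 14+2=16 → Q
Z(25): 25+2=27≡1 → B
S(18): 18+2=20 → U
Y(24): 24+2=26≡0 → A
H(7): 7+2=9 → J
L(11): 11+2=13 → N
L(11): 11+2=13 → N
G(6): 6+2=8 → I
S(18): 18+2=20 → U
S(18): 18+2=20 → U
R(17): 17+2=19 → T
K(10): 10+2=12 → M
N(13): 13+2=15 → P
Q(16): 16+2=18 → S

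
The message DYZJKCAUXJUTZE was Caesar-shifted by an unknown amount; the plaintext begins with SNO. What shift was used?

From the crib: D(3)−S(18)=-15≡11, so the shift is 11.

11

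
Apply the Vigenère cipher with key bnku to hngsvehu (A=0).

Repeat the key across the message: bnkubnku
h(7)+b(1): 8 → i
n(13)+n(13): 26≡0 → a
g(6)+k(10): 16 → q
s(18)+u(20): 38≡12 → m
v(21)+b(1): 22 → w
e(4)+n(13): 17 → r
h(7)+k(10): 17 → r
u(20)+u(20): 40≡14 → o

iaqmwrro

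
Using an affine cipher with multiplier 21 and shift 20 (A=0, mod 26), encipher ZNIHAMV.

ZHGLUMT

Z(25): 21·25+20=545≡25 → Z
N(13): 21·13+20=293≡7 → H
I(8): 21·8+20=188≡6 → G
H(7): 21·7+20=167≡11 → L
A(0): 21·0+20=20 → U
M(12): 21·12+20=272≡12 → M
V(21): 21·21+20=461≡19 → T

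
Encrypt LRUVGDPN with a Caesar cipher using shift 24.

L(11): 11+24=35≡9 → J
R(17): 17+24=41≡15 → P
U(20): 20+24=44≡18 → S
V(21): 21+24=45≡19 → T
G(6): 6+24=30≡4 → E
D(3): 3+24=27≡1 → B
P(15): 15+24=39≡13 → N
N(13): 13+24=37≡11 → L

JPSTEBNL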